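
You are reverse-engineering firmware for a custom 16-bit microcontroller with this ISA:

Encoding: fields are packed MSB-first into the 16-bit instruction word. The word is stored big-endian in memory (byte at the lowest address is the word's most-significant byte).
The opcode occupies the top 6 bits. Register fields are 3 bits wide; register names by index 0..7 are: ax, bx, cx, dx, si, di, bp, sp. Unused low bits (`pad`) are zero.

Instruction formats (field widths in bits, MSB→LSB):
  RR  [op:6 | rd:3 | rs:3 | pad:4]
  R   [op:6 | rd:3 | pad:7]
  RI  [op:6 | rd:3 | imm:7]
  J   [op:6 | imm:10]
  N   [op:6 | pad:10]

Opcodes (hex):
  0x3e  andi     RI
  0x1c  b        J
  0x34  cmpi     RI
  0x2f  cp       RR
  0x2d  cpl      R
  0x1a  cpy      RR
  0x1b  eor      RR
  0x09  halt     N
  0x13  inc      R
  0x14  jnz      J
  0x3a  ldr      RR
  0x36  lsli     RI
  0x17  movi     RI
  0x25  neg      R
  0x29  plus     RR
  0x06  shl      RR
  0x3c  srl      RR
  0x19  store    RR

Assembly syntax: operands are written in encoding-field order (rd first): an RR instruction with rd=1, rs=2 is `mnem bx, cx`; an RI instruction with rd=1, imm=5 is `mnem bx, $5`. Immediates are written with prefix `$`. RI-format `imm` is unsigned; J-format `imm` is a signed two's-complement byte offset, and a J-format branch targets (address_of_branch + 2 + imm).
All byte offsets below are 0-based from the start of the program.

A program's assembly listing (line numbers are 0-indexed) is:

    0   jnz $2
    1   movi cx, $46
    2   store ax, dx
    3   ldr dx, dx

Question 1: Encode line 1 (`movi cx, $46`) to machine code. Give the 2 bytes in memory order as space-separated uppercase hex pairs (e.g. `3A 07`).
line 1 (movi): pack op=0x17:6|rd=2:3|imm=46:7 = 0x5d2e; big→ 5d 2e

5D 2E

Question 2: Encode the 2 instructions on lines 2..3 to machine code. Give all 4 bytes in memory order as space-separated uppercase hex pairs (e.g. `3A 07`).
2. store fields op=0x19:6|rd=0:3|rs=3:3|pad=0:4 → word 6430h → 64 30
3. ldr fields op=0x3a:6|rd=3:3|rs=3:3|pad=0:4 → word e9b0h → e9 b0

64 30 E9 B0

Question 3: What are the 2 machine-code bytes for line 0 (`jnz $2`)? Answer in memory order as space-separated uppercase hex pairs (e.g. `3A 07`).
50 02

L0: jnz op=0x14:6|imm=2:10 ⇒ 0x5002 ⇒ big 50 02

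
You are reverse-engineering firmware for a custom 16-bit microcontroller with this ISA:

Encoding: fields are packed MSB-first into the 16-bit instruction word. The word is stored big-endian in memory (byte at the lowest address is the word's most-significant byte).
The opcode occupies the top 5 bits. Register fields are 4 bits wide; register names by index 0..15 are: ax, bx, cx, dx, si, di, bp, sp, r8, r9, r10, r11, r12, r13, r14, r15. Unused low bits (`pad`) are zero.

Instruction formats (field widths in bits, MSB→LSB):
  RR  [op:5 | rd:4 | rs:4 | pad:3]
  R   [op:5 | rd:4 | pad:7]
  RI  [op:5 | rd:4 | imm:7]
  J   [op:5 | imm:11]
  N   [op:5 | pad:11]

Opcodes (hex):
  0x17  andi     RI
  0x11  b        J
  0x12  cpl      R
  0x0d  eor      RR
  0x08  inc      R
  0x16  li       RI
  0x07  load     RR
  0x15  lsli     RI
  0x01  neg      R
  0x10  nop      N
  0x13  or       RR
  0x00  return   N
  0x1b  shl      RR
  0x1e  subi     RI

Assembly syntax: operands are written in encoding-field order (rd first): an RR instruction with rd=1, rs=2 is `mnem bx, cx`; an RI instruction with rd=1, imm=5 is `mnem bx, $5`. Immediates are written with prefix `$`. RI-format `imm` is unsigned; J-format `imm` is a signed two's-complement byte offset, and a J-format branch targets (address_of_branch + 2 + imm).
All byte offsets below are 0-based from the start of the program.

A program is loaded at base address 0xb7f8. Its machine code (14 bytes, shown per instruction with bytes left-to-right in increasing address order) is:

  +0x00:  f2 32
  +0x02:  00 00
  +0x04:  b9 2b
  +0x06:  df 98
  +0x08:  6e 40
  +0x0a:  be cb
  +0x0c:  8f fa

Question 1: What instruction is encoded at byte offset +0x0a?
andi r13, $75

[0a] be cb → 0xbecb
  opcode bits[15:11]=0x17: andi/RI
  rd@[10:7]=0xd ⇒ r13
  imm@[6:0]=0x4b ⇒ $75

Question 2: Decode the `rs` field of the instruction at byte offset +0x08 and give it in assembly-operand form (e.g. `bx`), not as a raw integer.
r8

off 0x08: read 6e 40 as big → 0x6e40
  top 5b → 0xd → eor [RR]
  rd@[10:7]=0xc ⇒ r12
  rs@[6:3]=0x8 ⇒ r8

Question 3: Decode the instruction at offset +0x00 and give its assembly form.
subi si, $50

+0x00: f2 32 ⇒ word 0xf232 (big)
  top 5b → 0x1e → subi [RI]
  rd: (w>>7)&0xf=0x4 → si
  imm: (w>>0)&0x7f=0x32 → $50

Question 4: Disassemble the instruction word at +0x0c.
off 0x0c: read 8f fa as big → 0x8ffa
  opcode bits[15:11]=0x11: b/J
  imm: (w>>0)&0x7ff=0x7fa (s11→-6) → $-6

b $-6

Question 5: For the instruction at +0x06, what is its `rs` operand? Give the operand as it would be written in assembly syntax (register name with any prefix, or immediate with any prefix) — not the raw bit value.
dx

off 0x06: read df 98 as big → 0xdf98
  op=0xdf98>>11=0x1b ⇒ shl (RR)
  [10:7] rd=15 = r15
  [6:3] rs=3 = dx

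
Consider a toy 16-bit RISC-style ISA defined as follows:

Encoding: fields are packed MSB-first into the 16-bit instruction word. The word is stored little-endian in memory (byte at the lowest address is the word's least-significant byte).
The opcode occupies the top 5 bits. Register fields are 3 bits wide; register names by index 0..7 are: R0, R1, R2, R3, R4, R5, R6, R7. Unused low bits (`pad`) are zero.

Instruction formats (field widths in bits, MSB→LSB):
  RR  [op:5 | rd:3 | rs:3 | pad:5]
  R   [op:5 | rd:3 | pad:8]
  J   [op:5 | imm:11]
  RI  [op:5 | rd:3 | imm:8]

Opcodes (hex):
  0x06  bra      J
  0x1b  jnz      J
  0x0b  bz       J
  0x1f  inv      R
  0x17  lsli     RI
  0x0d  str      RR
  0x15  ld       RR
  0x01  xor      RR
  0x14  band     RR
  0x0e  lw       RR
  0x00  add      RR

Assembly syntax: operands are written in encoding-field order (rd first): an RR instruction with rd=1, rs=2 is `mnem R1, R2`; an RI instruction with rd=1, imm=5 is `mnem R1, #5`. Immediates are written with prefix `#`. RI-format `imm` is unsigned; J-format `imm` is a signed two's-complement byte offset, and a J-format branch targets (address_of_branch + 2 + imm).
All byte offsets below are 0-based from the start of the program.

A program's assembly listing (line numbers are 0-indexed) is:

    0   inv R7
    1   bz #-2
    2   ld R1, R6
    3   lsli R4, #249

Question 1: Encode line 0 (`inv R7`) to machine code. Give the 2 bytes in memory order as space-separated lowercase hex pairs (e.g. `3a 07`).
0. inv fields op=0x1f:5|rd=7:3|pad=0:8 → word ff00h → 00 ff

00 ff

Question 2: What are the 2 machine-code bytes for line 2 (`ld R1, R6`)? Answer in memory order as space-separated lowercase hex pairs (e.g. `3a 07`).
2. ld fields op=0x15:5|rd=1:3|rs=6:3|pad=0:5 → word a9c0h → c0 a9

c0 a9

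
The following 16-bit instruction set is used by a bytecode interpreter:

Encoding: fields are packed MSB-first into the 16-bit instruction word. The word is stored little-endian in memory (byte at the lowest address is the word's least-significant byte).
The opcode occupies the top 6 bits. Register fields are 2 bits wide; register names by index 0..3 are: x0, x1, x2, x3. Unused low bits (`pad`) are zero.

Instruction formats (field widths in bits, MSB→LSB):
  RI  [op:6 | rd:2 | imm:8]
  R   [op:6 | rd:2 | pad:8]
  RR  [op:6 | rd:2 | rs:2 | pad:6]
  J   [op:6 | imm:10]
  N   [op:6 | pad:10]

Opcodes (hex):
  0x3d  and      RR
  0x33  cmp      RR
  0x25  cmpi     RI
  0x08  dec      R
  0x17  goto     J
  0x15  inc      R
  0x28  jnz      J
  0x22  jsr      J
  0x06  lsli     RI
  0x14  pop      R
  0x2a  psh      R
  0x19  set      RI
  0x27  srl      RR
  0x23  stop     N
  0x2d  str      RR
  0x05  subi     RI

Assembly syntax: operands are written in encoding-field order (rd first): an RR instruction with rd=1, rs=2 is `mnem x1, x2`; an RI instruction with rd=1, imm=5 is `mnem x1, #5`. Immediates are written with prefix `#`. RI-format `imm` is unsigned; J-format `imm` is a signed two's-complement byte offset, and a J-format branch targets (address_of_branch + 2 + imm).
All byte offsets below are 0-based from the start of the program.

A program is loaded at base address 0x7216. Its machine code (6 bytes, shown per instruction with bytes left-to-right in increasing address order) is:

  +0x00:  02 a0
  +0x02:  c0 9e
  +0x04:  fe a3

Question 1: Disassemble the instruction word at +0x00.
jnz #2

@+00  little-endian(02 a0) = 0xa002
  top 6b → 0x28 → jnz [J]
  imm@[9:0]=0x2 ⇒ #2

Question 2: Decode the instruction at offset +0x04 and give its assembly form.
jnz #-2

[04] fe a3 → 0xa3fe
  opcode bits[15:10]=0x28: jnz/J
  imm: (w>>0)&0x3ff=0x3fe (s10→-2) → #-2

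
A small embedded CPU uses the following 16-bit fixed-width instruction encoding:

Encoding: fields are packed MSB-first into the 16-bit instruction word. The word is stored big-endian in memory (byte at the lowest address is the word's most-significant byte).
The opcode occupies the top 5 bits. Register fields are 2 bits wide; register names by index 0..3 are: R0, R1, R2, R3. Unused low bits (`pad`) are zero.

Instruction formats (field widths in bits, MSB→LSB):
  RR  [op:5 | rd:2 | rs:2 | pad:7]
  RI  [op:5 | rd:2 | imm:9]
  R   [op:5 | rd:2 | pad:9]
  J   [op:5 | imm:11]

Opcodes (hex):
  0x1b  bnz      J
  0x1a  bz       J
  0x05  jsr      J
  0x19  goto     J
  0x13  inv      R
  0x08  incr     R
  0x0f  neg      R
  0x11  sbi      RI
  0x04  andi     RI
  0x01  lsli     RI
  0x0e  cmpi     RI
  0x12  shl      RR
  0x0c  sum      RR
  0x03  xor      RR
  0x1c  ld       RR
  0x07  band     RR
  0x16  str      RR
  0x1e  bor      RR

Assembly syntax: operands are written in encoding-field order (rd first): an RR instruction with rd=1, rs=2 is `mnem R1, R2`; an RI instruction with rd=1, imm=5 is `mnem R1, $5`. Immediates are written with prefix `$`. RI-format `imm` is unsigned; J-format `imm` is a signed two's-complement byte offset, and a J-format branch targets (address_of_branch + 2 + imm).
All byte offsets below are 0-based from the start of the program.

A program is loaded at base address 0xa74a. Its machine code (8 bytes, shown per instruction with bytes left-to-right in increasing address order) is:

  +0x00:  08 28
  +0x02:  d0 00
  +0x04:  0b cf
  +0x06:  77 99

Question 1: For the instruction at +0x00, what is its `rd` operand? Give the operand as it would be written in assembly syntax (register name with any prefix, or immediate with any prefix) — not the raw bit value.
R0

@+00  big-endian(08 28) = 0x0828
  opcode bits[15:11]=0x1: lsli/RI
  [10:9] rd=0 = R0
  [8:0] imm=40 = $40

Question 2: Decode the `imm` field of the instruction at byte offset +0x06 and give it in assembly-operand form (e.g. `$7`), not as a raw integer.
$409

@+06  big-endian(77 99) = 0x7799
  op=0x7799>>11=0xe ⇒ cmpi (RI)
  rd: (w>>9)&0x3=0x3 → R3
  imm: (w>>0)&0x1ff=0x199 → $409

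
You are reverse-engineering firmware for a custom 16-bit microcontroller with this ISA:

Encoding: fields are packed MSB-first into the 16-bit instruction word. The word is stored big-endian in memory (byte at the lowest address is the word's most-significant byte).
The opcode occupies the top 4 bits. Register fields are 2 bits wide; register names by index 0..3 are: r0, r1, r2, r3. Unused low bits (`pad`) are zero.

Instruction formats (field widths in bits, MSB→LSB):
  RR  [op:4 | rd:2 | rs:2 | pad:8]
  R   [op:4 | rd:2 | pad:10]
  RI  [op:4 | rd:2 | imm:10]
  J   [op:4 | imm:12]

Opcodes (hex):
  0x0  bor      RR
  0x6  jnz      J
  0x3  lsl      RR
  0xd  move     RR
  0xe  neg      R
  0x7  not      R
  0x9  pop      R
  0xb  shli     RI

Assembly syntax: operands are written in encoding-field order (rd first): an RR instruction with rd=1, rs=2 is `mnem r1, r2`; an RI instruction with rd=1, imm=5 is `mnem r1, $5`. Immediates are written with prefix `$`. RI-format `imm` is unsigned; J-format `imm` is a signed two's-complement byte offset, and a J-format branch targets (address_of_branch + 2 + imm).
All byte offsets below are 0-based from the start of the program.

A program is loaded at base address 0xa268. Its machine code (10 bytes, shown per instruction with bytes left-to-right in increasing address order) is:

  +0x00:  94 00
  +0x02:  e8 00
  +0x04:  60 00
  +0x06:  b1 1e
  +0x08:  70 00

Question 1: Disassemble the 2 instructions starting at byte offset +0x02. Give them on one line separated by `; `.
neg r2; jnz $0

+0x02: e8 00 ⇒ word 0xe800 (big)
  op=0xe800>>12=0xe ⇒ neg (R)
  [11:10] rd=2 = r2
+0x04: 60 00 ⇒ word 0x6000 (big)
  op=0x6000>>12=0x6 ⇒ jnz (J)
  [11:0] imm=0 = $0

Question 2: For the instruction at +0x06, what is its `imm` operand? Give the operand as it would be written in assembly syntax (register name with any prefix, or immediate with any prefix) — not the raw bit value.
+0x06: b1 1e ⇒ word 0xb11e (big)
  op=0xb11e>>12=0xb ⇒ shli (RI)
  rd: (w>>10)&0x3=0x0 → r0
  imm: (w>>0)&0x3ff=0x11e → $286

$286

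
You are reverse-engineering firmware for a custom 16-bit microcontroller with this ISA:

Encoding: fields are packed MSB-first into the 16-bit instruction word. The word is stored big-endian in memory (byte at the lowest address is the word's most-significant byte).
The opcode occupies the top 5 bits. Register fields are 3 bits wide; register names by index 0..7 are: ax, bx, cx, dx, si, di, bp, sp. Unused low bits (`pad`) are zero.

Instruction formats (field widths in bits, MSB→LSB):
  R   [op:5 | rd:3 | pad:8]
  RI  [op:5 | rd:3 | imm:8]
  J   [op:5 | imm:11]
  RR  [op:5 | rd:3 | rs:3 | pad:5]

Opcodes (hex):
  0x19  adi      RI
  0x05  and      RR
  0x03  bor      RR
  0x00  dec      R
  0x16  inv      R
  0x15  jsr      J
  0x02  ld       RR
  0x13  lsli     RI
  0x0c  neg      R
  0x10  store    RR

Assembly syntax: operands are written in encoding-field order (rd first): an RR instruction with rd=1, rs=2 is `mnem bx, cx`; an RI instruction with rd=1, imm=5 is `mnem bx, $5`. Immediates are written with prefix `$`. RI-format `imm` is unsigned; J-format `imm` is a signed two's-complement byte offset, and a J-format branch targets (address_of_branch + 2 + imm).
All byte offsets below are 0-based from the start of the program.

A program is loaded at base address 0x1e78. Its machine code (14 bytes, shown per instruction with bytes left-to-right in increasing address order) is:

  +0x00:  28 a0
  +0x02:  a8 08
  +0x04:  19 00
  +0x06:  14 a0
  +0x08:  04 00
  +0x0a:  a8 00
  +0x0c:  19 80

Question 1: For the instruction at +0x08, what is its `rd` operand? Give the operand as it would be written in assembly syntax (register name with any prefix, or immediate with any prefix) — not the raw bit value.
si

@+08  big-endian(04 00) = 0x0400
  op=0x0400>>11=0x0 ⇒ dec (R)
  rd@[10:8]=0x4 ⇒ si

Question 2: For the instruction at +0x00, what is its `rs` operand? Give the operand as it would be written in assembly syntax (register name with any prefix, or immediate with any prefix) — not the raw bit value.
di

off 0x00: read 28 a0 as big → 0x28a0
  op=0x28a0>>11=0x5 ⇒ and (RR)
  rd: (w>>8)&0x7=0x0 → ax
  rs: (w>>5)&0x7=0x5 → di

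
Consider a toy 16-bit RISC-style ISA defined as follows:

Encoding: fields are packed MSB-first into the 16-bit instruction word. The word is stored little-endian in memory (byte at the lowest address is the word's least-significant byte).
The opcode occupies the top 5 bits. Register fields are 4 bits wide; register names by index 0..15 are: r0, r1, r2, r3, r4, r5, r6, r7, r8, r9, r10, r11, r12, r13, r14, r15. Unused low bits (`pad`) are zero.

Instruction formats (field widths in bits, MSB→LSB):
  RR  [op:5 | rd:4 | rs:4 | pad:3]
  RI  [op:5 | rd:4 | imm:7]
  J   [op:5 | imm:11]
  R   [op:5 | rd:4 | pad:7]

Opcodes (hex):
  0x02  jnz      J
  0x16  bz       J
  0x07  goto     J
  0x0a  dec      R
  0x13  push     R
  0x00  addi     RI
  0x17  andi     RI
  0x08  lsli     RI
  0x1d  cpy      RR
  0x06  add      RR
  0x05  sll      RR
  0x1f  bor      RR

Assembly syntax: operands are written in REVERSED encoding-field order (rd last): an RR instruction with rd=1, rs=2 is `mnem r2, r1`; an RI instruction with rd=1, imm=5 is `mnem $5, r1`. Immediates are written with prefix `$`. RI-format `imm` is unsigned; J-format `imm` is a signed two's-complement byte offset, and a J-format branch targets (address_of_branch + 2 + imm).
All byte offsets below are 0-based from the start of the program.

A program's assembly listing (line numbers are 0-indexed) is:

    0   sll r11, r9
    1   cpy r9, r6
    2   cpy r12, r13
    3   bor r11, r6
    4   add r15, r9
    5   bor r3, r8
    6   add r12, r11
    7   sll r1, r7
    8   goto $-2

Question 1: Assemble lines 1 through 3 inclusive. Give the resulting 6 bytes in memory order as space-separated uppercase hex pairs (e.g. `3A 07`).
48 EB E0 EE 58 FB

line 1 (cpy): pack op=0x1d:5|rd=6:4|rs=9:4|pad=0:3 = 0xeb48; little→ 48 eb
line 2 (cpy): pack op=0x1d:5|rd=13:4|rs=12:4|pad=0:3 = 0xeee0; little→ e0 ee
line 3 (bor): pack op=0x1f:5|rd=6:4|rs=11:4|pad=0:3 = 0xfb58; little→ 58 fb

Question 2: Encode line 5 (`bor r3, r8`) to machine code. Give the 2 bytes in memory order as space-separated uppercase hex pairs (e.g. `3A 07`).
L5: bor op=0x1f:5|rd=8:4|rs=3:4|pad=0:3 ⇒ 0xfc18 ⇒ little 18 fc

18 FC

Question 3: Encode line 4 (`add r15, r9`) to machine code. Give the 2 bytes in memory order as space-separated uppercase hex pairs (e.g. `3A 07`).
L4: add op=0x6:5|rd=9:4|rs=15:4|pad=0:3 ⇒ 0x34f8 ⇒ little f8 34

F8 34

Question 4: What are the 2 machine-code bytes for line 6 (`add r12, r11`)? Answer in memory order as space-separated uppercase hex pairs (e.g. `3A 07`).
6. add fields op=0x6:5|rd=11:4|rs=12:4|pad=0:3 → word 35e0h → e0 35

E0 35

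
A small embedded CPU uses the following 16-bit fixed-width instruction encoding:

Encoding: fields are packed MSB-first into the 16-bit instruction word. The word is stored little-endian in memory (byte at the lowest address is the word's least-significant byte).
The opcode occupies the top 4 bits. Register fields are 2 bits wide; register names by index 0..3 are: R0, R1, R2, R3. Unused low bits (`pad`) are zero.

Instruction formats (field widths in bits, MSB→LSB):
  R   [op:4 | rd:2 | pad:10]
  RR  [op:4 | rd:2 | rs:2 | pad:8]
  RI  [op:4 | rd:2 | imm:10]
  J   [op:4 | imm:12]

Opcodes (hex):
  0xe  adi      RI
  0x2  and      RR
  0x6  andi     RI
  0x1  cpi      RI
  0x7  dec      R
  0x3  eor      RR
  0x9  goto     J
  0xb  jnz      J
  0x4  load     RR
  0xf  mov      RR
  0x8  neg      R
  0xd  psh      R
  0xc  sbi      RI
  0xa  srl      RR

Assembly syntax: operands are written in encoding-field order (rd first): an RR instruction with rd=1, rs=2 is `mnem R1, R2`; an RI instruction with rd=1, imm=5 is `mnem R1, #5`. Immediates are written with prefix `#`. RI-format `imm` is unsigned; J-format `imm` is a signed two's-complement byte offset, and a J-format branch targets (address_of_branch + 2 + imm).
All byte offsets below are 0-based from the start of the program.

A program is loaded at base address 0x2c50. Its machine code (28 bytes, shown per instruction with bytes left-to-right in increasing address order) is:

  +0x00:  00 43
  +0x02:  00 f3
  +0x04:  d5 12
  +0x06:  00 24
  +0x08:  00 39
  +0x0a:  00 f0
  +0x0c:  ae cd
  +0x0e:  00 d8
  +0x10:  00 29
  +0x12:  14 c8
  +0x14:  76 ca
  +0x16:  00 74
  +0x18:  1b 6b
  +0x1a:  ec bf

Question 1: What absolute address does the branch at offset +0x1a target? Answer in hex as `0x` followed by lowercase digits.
0x2c58

[1a] ec bf → 0xbfec
  top 4b → 0xb → jnz [J]
  imm: (w>>0)&0xfff=0xfec (s12→-20) → #-20
  target = base 0x2c50 + off 0x1a + 2 + imm -20 = 0x2c58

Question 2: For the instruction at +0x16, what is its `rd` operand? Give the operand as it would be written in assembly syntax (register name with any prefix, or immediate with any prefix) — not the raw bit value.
+0x16: 00 74 ⇒ word 0x7400 (little)
  opcode bits[15:12]=0x7: dec/R
  rd@[11:10]=0x1 ⇒ R1

R1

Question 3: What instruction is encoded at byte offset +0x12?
[12] 14 c8 → 0xc814
  top 4b → 0xc → sbi [RI]
  [11:10] rd=2 = R2
  [9:0] imm=20 = #20

sbi R2, #20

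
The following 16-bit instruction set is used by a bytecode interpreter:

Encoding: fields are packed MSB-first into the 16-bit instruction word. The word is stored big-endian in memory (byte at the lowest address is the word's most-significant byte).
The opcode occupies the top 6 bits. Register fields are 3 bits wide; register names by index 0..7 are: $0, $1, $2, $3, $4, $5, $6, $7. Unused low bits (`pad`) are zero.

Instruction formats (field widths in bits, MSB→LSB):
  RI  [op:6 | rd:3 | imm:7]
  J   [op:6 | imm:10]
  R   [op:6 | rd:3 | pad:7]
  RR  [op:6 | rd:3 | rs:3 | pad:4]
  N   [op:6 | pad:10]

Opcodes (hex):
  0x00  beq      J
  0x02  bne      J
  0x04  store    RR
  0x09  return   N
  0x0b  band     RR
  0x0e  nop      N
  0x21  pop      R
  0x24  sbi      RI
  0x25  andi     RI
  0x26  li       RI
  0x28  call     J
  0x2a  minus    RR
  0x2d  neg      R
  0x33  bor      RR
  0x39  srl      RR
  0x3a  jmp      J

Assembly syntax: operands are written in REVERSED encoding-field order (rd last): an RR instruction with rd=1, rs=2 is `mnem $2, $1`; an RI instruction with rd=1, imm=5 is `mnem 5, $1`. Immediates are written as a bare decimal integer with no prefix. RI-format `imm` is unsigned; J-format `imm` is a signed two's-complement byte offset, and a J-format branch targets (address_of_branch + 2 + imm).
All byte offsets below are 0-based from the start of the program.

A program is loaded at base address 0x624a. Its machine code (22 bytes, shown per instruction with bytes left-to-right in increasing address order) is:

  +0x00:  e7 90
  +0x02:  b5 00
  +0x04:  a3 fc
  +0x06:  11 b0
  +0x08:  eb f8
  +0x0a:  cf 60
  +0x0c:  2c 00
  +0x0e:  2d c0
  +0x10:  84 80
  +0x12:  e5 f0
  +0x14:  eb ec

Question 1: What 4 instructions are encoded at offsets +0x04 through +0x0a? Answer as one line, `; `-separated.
call -4; store $3, $3; jmp -8; bor $6, $6

@+04  big-endian(a3 fc) = 0xa3fc
  op=0xa3fc>>10=0x28 ⇒ call (J)
  [9:0] imm=1020 (s10→-4) = -4
@+06  big-endian(11 b0) = 0x11b0
  op=0x11b0>>10=0x4 ⇒ store (RR)
  [9:7] rd=3 = $3
  [6:4] rs=3 = $3
@+08  big-endian(eb f8) = 0xebf8
  op=0xebf8>>10=0x3a ⇒ jmp (J)
  [9:0] imm=1016 (s10→-8) = -8
@+0a  big-endian(cf 60) = 0xcf60
  op=0xcf60>>10=0x33 ⇒ bor (RR)
  [9:7] rd=6 = $6
  [6:4] rs=6 = $6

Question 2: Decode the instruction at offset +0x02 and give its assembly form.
@+02  big-endian(b5 00) = 0xb500
  op=0xb500>>10=0x2d ⇒ neg (R)
  rd: (w>>7)&0x7=0x2 → $2

neg $2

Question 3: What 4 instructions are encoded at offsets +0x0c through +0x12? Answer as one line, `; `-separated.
band $0, $0; band $4, $3; pop $1; srl $7, $3

off 0x0c: read 2c 00 as big → 0x2c00
  op=0x2c00>>10=0xb ⇒ band (RR)
  rd@[9:7]=0x0 ⇒ $0
  rs@[6:4]=0x0 ⇒ $0
off 0x0e: read 2d c0 as big → 0x2dc0
  op=0x2dc0>>10=0xb ⇒ band (RR)
  rd@[9:7]=0x3 ⇒ $3
  rs@[6:4]=0x4 ⇒ $4
off 0x10: read 84 80 as big → 0x8480
  op=0x8480>>10=0x21 ⇒ pop (R)
  rd@[9:7]=0x1 ⇒ $1
off 0x12: read e5 f0 as big → 0xe5f0
  op=0xe5f0>>10=0x39 ⇒ srl (RR)
  rd@[9:7]=0x3 ⇒ $3
  rs@[6:4]=0x7 ⇒ $7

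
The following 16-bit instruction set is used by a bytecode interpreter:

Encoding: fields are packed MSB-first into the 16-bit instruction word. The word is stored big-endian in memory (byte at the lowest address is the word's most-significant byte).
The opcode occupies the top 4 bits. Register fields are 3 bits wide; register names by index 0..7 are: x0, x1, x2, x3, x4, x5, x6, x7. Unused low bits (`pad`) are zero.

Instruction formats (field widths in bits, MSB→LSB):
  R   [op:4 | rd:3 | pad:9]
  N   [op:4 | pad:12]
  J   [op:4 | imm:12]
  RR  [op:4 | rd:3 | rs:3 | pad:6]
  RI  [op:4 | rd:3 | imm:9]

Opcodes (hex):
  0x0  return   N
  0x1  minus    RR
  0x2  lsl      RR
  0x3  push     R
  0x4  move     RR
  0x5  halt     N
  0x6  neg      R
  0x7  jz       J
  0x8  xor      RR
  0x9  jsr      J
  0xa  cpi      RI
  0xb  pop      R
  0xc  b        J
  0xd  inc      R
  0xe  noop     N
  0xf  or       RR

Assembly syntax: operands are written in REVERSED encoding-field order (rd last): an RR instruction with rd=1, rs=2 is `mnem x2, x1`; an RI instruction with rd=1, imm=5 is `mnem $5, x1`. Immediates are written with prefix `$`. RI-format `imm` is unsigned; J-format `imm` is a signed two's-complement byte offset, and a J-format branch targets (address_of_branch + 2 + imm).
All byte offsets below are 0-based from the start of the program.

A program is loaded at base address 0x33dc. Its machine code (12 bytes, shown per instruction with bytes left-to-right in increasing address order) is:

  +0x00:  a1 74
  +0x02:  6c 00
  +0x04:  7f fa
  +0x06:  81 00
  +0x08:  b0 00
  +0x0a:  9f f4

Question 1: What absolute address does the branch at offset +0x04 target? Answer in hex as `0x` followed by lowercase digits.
[04] 7f fa → 0x7ffa
  op=0x7ffa>>12=0x7 ⇒ jz (J)
  imm@[11:0]=0xffa (s12→-6) ⇒ $-6
  target = base 0x33dc + off 0x04 + 2 + imm -6 = 0x33dc

0x33dc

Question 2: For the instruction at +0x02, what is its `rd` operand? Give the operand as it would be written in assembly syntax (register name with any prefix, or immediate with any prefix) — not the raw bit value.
off 0x02: read 6c 00 as big → 0x6c00
  opcode bits[15:12]=0x6: neg/R
  rd@[11:9]=0x6 ⇒ x6

x6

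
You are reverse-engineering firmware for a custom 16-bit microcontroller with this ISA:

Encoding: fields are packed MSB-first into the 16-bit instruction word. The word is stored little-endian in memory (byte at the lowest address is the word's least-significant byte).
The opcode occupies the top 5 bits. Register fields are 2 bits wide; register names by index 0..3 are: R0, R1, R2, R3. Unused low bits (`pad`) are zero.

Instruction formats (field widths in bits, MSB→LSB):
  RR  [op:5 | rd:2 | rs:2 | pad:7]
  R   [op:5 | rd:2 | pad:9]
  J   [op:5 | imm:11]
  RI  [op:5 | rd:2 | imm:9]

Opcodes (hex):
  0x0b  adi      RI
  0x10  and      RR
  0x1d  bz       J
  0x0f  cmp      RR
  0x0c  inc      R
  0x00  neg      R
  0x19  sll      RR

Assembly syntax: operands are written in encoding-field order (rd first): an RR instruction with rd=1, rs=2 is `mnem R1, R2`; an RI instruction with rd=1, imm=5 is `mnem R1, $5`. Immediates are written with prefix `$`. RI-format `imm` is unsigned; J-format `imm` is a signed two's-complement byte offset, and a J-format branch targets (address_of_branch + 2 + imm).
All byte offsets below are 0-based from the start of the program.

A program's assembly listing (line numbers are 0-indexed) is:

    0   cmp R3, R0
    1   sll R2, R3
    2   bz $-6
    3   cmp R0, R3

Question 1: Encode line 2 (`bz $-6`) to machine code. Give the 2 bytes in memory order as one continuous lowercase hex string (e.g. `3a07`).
faef

L2: bz op=0x1d:5|imm=-6:11 ⇒ 0xeffa ⇒ little fa ef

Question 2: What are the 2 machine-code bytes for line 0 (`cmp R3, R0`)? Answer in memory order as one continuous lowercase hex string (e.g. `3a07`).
0. cmp fields op=0xf:5|rd=3:2|rs=0:2|pad=0:7 → word 7e00h → 00 7e

007e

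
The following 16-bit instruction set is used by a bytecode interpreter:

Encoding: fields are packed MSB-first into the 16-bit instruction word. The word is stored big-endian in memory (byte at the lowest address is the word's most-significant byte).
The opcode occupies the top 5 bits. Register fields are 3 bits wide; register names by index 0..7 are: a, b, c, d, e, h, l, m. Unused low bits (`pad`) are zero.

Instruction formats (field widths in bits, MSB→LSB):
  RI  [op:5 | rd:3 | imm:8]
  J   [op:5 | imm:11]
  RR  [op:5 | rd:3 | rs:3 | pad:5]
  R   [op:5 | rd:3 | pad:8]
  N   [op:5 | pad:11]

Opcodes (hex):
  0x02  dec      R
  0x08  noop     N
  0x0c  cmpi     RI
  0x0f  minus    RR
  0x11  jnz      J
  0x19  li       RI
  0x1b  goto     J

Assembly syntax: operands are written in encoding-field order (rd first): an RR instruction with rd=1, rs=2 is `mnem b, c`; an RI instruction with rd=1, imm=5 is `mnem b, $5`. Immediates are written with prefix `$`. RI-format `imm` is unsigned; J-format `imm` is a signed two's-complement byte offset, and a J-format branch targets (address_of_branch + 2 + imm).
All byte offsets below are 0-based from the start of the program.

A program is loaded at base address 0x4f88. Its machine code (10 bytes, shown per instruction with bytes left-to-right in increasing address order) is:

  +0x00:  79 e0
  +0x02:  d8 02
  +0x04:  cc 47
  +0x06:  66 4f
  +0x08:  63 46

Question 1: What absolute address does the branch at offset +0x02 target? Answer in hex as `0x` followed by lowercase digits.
0x4f8e

[02] d8 02 → 0xd802
  op=0xd802>>11=0x1b ⇒ goto (J)
  imm@[10:0]=0x2 ⇒ $2
  target = base 0x4f88 + off 0x02 + 2 + imm 2 = 0x4f8e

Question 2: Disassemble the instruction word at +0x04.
li e, $71

@+04  big-endian(cc 47) = 0xcc47
  op=0xcc47>>11=0x19 ⇒ li (RI)
  rd@[10:8]=0x4 ⇒ e
  imm@[7:0]=0x47 ⇒ $71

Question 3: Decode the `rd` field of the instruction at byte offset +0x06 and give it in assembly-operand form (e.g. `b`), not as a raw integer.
off 0x06: read 66 4f as big → 0x664f
  top 5b → 0xc → cmpi [RI]
  rd@[10:8]=0x6 ⇒ l
  imm@[7:0]=0x4f ⇒ $79

l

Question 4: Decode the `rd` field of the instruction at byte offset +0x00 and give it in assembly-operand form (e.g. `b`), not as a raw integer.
b

@+00  big-endian(79 e0) = 0x79e0
  op=0x79e0>>11=0xf ⇒ minus (RR)
  rd@[10:8]=0x1 ⇒ b
  rs@[7:5]=0x7 ⇒ m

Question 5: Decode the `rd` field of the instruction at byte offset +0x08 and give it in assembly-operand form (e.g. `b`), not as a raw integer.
d

off 0x08: read 63 46 as big → 0x6346
  opcode bits[15:11]=0xc: cmpi/RI
  rd: (w>>8)&0x7=0x3 → d
  imm: (w>>0)&0xff=0x46 → $70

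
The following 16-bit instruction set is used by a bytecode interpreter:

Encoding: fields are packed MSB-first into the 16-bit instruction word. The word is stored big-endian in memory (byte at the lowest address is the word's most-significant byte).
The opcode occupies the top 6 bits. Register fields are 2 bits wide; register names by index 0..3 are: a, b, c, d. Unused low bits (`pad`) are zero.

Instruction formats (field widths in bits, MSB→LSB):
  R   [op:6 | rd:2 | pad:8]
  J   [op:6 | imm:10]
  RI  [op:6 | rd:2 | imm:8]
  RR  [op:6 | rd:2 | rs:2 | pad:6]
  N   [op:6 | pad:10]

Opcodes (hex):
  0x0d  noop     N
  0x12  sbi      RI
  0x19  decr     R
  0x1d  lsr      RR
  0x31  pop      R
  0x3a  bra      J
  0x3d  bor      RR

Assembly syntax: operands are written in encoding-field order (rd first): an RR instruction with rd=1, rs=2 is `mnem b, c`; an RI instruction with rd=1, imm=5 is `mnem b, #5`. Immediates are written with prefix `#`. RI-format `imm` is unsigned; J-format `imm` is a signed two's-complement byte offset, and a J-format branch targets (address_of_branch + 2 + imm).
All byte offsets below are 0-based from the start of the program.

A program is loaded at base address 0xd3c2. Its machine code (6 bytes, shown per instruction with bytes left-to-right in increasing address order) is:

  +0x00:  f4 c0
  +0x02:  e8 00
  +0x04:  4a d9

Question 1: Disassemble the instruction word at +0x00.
bor a, d

@+00  big-endian(f4 c0) = 0xf4c0
  top 6b → 0x3d → bor [RR]
  rd@[9:8]=0x0 ⇒ a
  rs@[7:6]=0x3 ⇒ d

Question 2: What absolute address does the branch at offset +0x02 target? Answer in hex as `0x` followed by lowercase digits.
0xd3c6

+0x02: e8 00 ⇒ word 0xe800 (big)
  opcode bits[15:10]=0x3a: bra/J
  imm: (w>>0)&0x3ff=0x0 → #0
  target = base 0xd3c2 + off 0x02 + 2 + imm 0 = 0xd3c6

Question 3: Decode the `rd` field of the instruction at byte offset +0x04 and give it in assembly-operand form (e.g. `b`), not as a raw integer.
+0x04: 4a d9 ⇒ word 0x4ad9 (big)
  op=0x4ad9>>10=0x12 ⇒ sbi (RI)
  rd@[9:8]=0x2 ⇒ c
  imm@[7:0]=0xd9 ⇒ #217

c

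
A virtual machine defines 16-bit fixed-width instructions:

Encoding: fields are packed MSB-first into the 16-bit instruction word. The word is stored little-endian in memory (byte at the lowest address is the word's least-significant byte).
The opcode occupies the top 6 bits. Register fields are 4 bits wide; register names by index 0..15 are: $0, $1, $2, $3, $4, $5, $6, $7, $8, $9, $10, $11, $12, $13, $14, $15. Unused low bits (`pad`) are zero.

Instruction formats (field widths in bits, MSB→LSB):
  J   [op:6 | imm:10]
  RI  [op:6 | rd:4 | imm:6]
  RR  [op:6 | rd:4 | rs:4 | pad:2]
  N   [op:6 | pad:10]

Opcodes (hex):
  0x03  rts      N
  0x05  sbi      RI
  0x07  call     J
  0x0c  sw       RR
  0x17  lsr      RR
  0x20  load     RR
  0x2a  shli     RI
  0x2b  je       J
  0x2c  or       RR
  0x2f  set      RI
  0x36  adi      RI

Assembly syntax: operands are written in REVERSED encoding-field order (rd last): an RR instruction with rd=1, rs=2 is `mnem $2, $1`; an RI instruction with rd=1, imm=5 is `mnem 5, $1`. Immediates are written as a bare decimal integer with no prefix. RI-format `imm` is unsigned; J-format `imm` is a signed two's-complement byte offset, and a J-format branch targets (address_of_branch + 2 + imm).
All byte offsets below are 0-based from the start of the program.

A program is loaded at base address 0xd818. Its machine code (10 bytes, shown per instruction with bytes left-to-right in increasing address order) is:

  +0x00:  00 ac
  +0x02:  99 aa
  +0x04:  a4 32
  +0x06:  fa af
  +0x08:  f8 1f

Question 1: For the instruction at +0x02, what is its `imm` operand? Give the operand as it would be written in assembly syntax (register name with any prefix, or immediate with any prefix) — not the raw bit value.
@+02  little-endian(99 aa) = 0xaa99
  op=0xaa99>>10=0x2a ⇒ shli (RI)
  rd@[9:6]=0xa ⇒ $10
  imm@[5:0]=0x19 ⇒ 25

25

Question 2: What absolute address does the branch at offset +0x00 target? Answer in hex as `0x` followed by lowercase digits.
0xd81a

+0x00: 00 ac ⇒ word 0xac00 (little)
  top 6b → 0x2b → je [J]
  imm: (w>>0)&0x3ff=0x0 → 0
  target = base 0xd818 + off 0x00 + 2 + imm 0 = 0xd81a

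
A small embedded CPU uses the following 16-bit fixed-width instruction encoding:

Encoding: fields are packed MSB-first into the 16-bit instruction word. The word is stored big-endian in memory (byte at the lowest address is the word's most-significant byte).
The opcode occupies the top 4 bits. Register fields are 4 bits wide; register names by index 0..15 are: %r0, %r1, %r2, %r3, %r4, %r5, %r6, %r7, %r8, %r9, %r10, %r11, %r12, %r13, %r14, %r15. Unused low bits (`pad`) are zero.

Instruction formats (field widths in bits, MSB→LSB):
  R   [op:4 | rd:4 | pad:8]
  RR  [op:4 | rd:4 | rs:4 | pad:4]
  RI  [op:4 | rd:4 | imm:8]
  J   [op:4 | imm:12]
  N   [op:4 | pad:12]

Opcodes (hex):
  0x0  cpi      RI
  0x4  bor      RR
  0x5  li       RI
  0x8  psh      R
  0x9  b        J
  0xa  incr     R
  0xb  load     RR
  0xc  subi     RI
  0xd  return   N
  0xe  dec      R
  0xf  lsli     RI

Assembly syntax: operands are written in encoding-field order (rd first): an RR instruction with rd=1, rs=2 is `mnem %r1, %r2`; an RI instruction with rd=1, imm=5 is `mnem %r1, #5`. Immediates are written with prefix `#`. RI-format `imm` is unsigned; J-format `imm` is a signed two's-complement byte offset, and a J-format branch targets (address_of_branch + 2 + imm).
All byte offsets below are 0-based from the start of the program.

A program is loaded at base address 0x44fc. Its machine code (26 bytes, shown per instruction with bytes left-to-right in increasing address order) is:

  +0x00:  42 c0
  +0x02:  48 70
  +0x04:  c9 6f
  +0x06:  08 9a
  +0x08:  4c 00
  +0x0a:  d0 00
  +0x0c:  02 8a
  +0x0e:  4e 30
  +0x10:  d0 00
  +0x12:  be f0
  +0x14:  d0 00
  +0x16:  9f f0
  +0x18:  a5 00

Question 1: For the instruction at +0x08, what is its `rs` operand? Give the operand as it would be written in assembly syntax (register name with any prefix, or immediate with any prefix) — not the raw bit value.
%r0

@+08  big-endian(4c 00) = 0x4c00
  op=0x4c00>>12=0x4 ⇒ bor (RR)
  rd: (w>>8)&0xf=0xc → %r12
  rs: (w>>4)&0xf=0x0 → %r0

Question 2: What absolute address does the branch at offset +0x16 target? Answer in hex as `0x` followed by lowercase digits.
0x4504

+0x16: 9f f0 ⇒ word 0x9ff0 (big)
  opcode bits[15:12]=0x9: b/J
  imm: (w>>0)&0xfff=0xff0 (s12→-16) → #-16
  target = base 0x44fc + off 0x16 + 2 + imm -16 = 0x4504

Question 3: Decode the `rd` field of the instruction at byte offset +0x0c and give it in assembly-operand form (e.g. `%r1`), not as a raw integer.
%r2

@+0c  big-endian(02 8a) = 0x028a
  op=0x028a>>12=0x0 ⇒ cpi (RI)
  rd@[11:8]=0x2 ⇒ %r2
  imm@[7:0]=0x8a ⇒ #138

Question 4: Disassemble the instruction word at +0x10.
return

off 0x10: read d0 00 as big → 0xd000
  opcode bits[15:12]=0xd: return/N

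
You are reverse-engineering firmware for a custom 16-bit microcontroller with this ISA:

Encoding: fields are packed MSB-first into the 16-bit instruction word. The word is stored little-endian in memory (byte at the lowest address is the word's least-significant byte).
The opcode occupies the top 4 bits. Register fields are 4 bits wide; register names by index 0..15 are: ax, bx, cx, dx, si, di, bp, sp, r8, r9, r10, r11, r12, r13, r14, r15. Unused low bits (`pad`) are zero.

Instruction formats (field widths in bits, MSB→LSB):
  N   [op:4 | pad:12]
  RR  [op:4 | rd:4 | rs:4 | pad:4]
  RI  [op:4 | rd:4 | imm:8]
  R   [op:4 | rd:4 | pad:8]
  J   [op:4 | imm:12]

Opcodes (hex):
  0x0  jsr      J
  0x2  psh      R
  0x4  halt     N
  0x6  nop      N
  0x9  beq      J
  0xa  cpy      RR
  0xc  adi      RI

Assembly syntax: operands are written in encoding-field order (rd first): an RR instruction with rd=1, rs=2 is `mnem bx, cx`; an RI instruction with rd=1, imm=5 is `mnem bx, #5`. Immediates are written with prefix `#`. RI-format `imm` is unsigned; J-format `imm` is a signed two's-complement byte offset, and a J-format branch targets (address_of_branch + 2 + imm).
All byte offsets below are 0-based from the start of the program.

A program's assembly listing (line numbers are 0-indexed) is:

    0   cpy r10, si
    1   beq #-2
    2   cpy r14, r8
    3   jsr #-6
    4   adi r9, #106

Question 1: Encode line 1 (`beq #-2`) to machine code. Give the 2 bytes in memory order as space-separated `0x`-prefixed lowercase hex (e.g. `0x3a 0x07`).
1. beq fields op=0x9:4|imm=-2:12 → word 9ffeh → fe 9f

0xfe 0x9f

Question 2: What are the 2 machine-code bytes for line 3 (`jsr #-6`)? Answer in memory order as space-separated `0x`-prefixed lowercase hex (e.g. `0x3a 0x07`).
0xfa 0x0f

line 3 (jsr): pack op=0x0:4|imm=-6:12 = 0x0ffa; little→ fa 0f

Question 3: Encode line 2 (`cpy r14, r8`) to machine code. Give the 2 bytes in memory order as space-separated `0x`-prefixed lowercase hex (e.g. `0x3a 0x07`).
0x80 0xae

L2: cpy op=0xa:4|rd=14:4|rs=8:4|pad=0:4 ⇒ 0xae80 ⇒ little 80 ae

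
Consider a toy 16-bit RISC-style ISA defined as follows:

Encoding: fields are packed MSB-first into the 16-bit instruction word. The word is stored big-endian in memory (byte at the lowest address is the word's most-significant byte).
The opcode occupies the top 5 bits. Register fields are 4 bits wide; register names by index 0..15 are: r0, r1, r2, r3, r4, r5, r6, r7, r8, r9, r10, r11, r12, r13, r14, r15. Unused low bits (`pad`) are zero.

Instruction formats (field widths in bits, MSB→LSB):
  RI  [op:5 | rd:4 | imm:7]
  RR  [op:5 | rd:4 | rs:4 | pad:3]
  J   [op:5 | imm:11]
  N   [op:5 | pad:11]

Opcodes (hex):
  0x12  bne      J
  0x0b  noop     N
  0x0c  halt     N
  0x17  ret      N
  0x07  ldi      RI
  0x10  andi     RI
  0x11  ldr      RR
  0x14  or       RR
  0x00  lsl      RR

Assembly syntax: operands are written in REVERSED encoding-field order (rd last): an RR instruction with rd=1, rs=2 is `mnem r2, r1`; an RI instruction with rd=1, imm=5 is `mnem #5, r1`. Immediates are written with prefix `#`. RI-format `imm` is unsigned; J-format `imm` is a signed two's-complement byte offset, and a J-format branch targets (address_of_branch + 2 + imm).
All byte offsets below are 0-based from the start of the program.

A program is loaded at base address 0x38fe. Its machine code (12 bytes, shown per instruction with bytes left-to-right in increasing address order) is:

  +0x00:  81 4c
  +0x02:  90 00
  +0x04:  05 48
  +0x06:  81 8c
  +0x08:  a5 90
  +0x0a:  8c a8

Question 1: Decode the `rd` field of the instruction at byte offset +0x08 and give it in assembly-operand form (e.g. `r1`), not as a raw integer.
r11

@+08  big-endian(a5 90) = 0xa590
  top 5b → 0x14 → or [RR]
  rd: (w>>7)&0xf=0xb → r11
  rs: (w>>3)&0xf=0x2 → r2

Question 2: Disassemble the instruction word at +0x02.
bne #0

@+02  big-endian(90 00) = 0x9000
  op=0x9000>>11=0x12 ⇒ bne (J)
  imm: (w>>0)&0x7ff=0x0 → #0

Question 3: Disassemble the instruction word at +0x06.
andi #12, r3

@+06  big-endian(81 8c) = 0x818c
  opcode bits[15:11]=0x10: andi/RI
  rd: (w>>7)&0xf=0x3 → r3
  imm: (w>>0)&0x7f=0xc → #12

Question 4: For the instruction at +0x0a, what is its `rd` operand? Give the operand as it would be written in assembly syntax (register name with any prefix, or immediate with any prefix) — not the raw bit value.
+0x0a: 8c a8 ⇒ word 0x8ca8 (big)
  top 5b → 0x11 → ldr [RR]
  rd: (w>>7)&0xf=0x9 → r9
  rs: (w>>3)&0xf=0x5 → r5

r9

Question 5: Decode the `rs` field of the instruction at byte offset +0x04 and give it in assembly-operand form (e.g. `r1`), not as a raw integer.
r9

+0x04: 05 48 ⇒ word 0x0548 (big)
  top 5b → 0x0 → lsl [RR]
  rd@[10:7]=0xa ⇒ r10
  rs@[6:3]=0x9 ⇒ r9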